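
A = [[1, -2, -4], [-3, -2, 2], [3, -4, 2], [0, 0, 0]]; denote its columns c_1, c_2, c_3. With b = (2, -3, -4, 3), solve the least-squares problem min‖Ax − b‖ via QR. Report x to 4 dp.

x = (0.0435, 0.6304, -0.8043)

c_1 = (1, -3, 3, 0); ‖c_1‖ = 4.3589, so e_1 = (0.2294, -0.6882, 0.6882, 0.0000).
e_1·c_2 = 0.2294·(-2) + (-0.6882)·(-2) + 0.6882·(-4) + 0.0000·0 = -1.8353.
u_2 = c_2 + 1.8353·e_1 = (-1.5789, -3.2632, -2.7368, 0.0000).
‖u_2‖ = 4.5422, so e_2 = (-0.3476, -0.7184, -0.6025, 0.0000).
e_1·c_3 = 0.2294·(-4) + (-0.6882)·2 + 0.6882·2 + 0.0000·0 = -0.9177; e_2·c_3 = (-0.3476)·(-4) + (-0.7184)·2 + (-0.6025)·2 + 0.0000·0 = -1.2514.
u_3 = c_3 + 0.9177·e_1 + 1.2514·e_2 = (-4.2245, 0.4694, 1.8776, 0.0000).
‖u_3‖ = 4.6467, so e_3 = (-0.9091, 0.1010, 0.4041, 0.0000).
Qᵀb = (-0.2294, 3.8701, -3.7376).
Back-substitute: x_3 = -3.7376/4.6467 = -0.8043.
x_2 = (3.8701 + 1.2514·(-0.8043))/4.5422 = 0.6304.
x_1 = (-0.2294 + 1.8353·0.6304 + 0.9177·(-0.8043))/4.3589 = 0.0435.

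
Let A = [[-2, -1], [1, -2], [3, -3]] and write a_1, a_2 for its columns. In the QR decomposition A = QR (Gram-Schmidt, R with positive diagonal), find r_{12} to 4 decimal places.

r_{12} = -2.4054

a_1 = (-2, 1, 3); ‖a_1‖ = 3.7417, so q_1 = (-0.5345, 0.2673, 0.8018).
r_{12} = q_1·a_2 = -2.4054.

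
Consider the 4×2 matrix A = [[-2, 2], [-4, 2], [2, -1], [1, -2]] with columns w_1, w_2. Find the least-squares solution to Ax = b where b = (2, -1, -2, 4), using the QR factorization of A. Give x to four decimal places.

w_1 = (-2, -4, 2, 1); ‖w_1‖ = 5.0000, so q_1 = (-0.4000, -0.8000, 0.4000, 0.2000).
q_1·w_2 = (-0.4000)·2 + (-0.8000)·2 + 0.4000·(-1) + 0.2000·(-2) = -3.2000.
u_2 = w_2 + 3.2000·q_1 = (0.7200, -0.5600, 0.2800, -1.3600).
‖u_2‖ = 1.6613, so q_2 = (0.4334, -0.3371, 0.1685, -0.8186).
Qᵀb = (0.0000, -2.4077).
Back-substitute: x_2 = -2.4077/1.6613 = -1.4493.
x_1 = (0.0000 + 3.2000·(-1.4493))/5.0000 = -0.9275.

x = (-0.9275, -1.4493)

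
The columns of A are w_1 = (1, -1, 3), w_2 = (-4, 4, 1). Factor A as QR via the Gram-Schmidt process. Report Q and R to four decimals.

w_1 = (1, -1, 3); ‖w_1‖ = 3.3166, so e_1 = (0.3015, -0.3015, 0.9045).
e_1·w_2 = 0.3015·(-4) + (-0.3015)·4 + 0.9045·1 = -1.5076.
u_2 = w_2 + 1.5076·e_1 = (-3.5455, 3.5455, 2.3636).
‖u_2‖ = 5.5432, so e_2 = (-0.6396, 0.6396, 0.4264).

Q = [[0.3015, -0.6396], [-0.3015, 0.6396], [0.9045, 0.4264]], R = [[3.3166, -1.5076], [0.0000, 5.5432]]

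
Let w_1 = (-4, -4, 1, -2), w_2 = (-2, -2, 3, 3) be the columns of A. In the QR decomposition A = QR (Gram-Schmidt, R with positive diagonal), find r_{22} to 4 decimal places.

w_1 = (-4, -4, 1, -2); ‖w_1‖ = 6.0828, so q_1 = (-0.6576, -0.6576, 0.1644, -0.3288).
q_1·w_2 = (-0.6576)·(-2) + (-0.6576)·(-2) + 0.1644·3 + (-0.3288)·3 = 2.1372.
u_2 = w_2 − 2.1372·q_1 = (-0.5946, -0.5946, 2.6486, 3.7027).
r_{22} = ‖u_2‖ = 4.6295.

r_{22} = 4.6295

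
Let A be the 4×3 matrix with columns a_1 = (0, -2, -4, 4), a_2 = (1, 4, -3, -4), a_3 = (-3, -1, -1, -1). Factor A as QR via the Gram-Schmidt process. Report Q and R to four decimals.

a_1 = (0, -2, -4, 4); ‖a_1‖ = 6.0000, so e_1 = (0.0000, -0.3333, -0.6667, 0.6667).
e_1·a_2 = 0.0000·1 + (-0.3333)·4 + (-0.6667)·(-3) + 0.6667·(-4) = -2.0000.
u_2 = a_2 + 2.0000·e_1 = (1.0000, 3.3333, -4.3333, -2.6667).
‖u_2‖ = 6.1644, so e_2 = (0.1622, 0.5407, -0.7030, -0.4326).
e_1·a_3 = 0.0000·(-3) + (-0.3333)·(-1) + (-0.6667)·(-1) + 0.6667·(-1) = 0.3333; e_2·a_3 = 0.1622·(-3) + 0.5407·(-1) + (-0.7030)·(-1) + (-0.4326)·(-1) = 0.1081.
u_3 = a_3 − 0.3333·e_1 − 0.1081·e_2 = (-3.0175, -0.9474, -0.7018, -1.1754).
‖u_3‖ = 3.4463, so e_3 = (-0.8756, -0.2749, -0.2036, -0.3411).

Q = [[0.0000, 0.1622, -0.8756], [-0.3333, 0.5407, -0.2749], [-0.6667, -0.7030, -0.2036], [0.6667, -0.4326, -0.3411]], R = [[6.0000, -2.0000, 0.3333], [0.0000, 6.1644, 0.1081], [0.0000, 0.0000, 3.4463]]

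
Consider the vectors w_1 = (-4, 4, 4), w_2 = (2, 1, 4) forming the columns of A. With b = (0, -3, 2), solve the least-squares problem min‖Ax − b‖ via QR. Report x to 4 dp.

e_1 = w_1/‖w_1‖ = (-4, 4, 4)/6.9282 = (-0.5774, 0.5774, 0.5774).
r_{12} = e_1·w_2 = 1.7321.
u_2 = w_2 − 1.7321·e_1 = (3.0000, 0.0000, 3.0000).
‖u_2‖ = 4.2426, so e_2 = (0.7071, 0.0000, 0.7071).
Qᵀb = (-0.5774, 1.4142).
Back-substitute: x_2 = 1.4142/4.2426 = 0.3333.
x_1 = (-0.5774 − 1.7321·0.3333)/6.9282 = -0.1667.

x = (-0.1667, 0.3333)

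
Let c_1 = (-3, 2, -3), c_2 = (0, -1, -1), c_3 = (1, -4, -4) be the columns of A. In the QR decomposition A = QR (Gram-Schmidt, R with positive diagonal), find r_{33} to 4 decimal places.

e_1 = c_1/‖c_1‖ = (-3, 2, -3)/4.6904 = (-0.6396, 0.4264, -0.6396).
r_{12} = e_1·c_2 = 0.2132.
u_2 = c_2 − 0.2132·e_1 = (0.1364, -1.0909, -0.8636).
‖u_2‖ = 1.3981, so e_2 = (0.0975, -0.7803, -0.6177).
r_{13} = e_1·c_3 = 0.2132; r_{23} = e_2·c_3 = 5.6897.
u_3 = c_3 − 0.2132·e_1 − 5.6897·e_2 = (0.5814, 0.3488, -0.3488).
r_{33} = ‖u_3‖ = 0.7625.

r_{33} = 0.7625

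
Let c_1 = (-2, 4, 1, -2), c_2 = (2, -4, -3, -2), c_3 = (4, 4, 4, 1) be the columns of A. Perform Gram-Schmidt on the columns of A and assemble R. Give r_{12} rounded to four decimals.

c_1 = (-2, 4, 1, -2); ‖c_1‖ = 5.0000, so q_1 = (-0.4000, 0.8000, 0.2000, -0.4000).
r_{12} = q_1·c_2 = -3.8000.

r_{12} = -3.8000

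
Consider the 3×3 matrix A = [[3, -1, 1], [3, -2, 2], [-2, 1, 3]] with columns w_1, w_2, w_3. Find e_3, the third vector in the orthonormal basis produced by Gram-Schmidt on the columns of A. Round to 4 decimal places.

e_3 = (0.3015, 0.3015, 0.9045)

w_1 = (3, 3, -2); ‖w_1‖ = 4.6904, so e_1 = (0.6396, 0.6396, -0.4264).
e_1·w_2 = 0.6396·(-1) + 0.6396·(-2) + (-0.4264)·1 = -2.3452.
u_2 = w_2 + 2.3452·e_1 = (0.5000, -0.5000, 0.0000).
‖u_2‖ = 0.7071, so e_2 = (0.7071, -0.7071, 0.0000).
e_1·w_3 = 0.6396·1 + 0.6396·2 + (-0.4264)·3 = 0.6396; e_2·w_3 = 0.7071·1 + (-0.7071)·2 + 0.0000·3 = -0.7071.
u_3 = w_3 − 0.6396·e_1 + 0.7071·e_2 = (1.0909, 1.0909, 3.2727).
‖u_3‖ = 3.6181, so e_3 = (0.3015, 0.3015, 0.9045).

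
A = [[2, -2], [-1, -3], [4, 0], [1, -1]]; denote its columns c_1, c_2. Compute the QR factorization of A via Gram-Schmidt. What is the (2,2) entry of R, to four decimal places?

r_{22} = 3.7173

c_1 = (2, -1, 4, 1); ‖c_1‖ = 4.6904, so q_1 = (0.4264, -0.2132, 0.8528, 0.2132).
q_1·c_2 = 0.4264·(-2) + (-0.2132)·(-3) + 0.8528·0 + 0.2132·(-1) = -0.4264.
u_2 = c_2 + 0.4264·q_1 = (-1.8182, -3.0909, 0.3636, -0.9091).
r_{22} = ‖u_2‖ = 3.7173.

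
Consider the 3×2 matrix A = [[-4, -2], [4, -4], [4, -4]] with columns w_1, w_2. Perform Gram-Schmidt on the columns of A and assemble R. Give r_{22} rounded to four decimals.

q_1 = w_1/‖w_1‖ = (-4, 4, 4)/6.9282 = (-0.5774, 0.5774, 0.5774).
r_{12} = q_1·w_2 = -3.4641.
u_2 = w_2 + 3.4641·q_1 = (-4.0000, -2.0000, -2.0000).
r_{22} = ‖u_2‖ = 4.8990.

r_{22} = 4.8990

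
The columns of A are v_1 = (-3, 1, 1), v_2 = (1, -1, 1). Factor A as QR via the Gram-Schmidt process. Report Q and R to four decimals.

Q = [[-0.9045, 0.1231], [0.3015, -0.4924], [0.3015, 0.8616]], R = [[3.3166, -0.9045], [0.0000, 1.4771]]

v_1 = (-3, 1, 1); ‖v_1‖ = 3.3166, so e_1 = (-0.9045, 0.3015, 0.3015).
e_1·v_2 = (-0.9045)·1 + 0.3015·(-1) + 0.3015·1 = -0.9045.
u_2 = v_2 + 0.9045·e_1 = (0.1818, -0.7273, 1.2727).
‖u_2‖ = 1.4771, so e_2 = (0.1231, -0.4924, 0.8616).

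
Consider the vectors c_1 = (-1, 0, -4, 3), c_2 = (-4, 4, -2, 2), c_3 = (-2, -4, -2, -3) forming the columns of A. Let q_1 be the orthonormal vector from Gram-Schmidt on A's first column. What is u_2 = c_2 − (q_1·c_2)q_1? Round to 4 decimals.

q_1 = c_1/‖c_1‖ = (-1, 0, -4, 3)/5.0990 = (-0.1961, 0.0000, -0.7845, 0.5883).
r_{12} = q_1·c_2 = 3.5301.
u_2 = c_2 − 3.5301·q_1 = (-3.3077, 4.0000, 0.7692, -0.0769).

u_2 = (-3.3077, 4.0000, 0.7692, -0.0769)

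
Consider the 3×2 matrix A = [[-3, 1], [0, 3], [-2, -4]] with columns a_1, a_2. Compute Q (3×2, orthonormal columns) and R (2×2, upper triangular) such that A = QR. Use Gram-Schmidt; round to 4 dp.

a_1 = (-3, 0, -2); ‖a_1‖ = 3.6056, so q_1 = (-0.8321, 0.0000, -0.5547).
q_1·a_2 = (-0.8321)·1 + 0.0000·3 + (-0.5547)·(-4) = 1.3868.
u_2 = a_2 − 1.3868·q_1 = (2.1538, 3.0000, -3.2308).
‖u_2‖ = 4.9068, so q_2 = (0.4389, 0.6114, -0.6584).

Q = [[-0.8321, 0.4389], [0.0000, 0.6114], [-0.5547, -0.6584]], R = [[3.6056, 1.3868], [0.0000, 4.9068]]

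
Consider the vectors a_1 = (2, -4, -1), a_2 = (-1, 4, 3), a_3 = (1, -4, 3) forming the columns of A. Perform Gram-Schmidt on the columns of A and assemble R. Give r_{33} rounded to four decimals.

r_{33} = 2.3422

a_1 = (2, -4, -1); ‖a_1‖ = 4.5826, so q_1 = (0.4364, -0.8729, -0.2182).
q_1·a_2 = 0.4364·(-1) + (-0.8729)·4 + (-0.2182)·3 = -4.5826.
u_2 = a_2 + 4.5826·q_1 = (1.0000, 0.0000, 2.0000).
‖u_2‖ = 2.2361, so q_2 = (0.4472, 0.0000, 0.8944).
q_1·a_3 = 0.4364·1 + (-0.8729)·(-4) + (-0.2182)·3 = 3.2733; q_2·a_3 = 0.4472·1 + 0.0000·(-4) + 0.8944·3 = 3.1305.
u_3 = a_3 − 3.2733·q_1 − 3.1305·q_2 = (-1.8286, -1.1429, 0.9143).
r_{33} = ‖u_3‖ = 2.3422.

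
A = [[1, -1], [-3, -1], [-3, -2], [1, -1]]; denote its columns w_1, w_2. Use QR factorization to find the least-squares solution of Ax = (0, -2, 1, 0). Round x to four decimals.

x = (0.2308, -0.2308)

e_1 = w_1/‖w_1‖ = (1, -3, -3, 1)/4.4721 = (0.2236, -0.6708, -0.6708, 0.2236).
r_{12} = e_1·w_2 = 1.5652.
u_2 = w_2 − 1.5652·e_1 = (-1.3500, 0.0500, -0.9500, -1.3500).
‖u_2‖ = 2.1331, so e_2 = (-0.6329, 0.0234, -0.4454, -0.6329).
Qᵀb = (0.6708, -0.4922).
Back-substitute: x_2 = -0.4922/2.1331 = -0.2308.
x_1 = (0.6708 − 1.5652·(-0.2308))/4.4721 = 0.2308.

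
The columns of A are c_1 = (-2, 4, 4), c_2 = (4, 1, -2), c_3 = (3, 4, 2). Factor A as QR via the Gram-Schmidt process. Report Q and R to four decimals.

c_1 = (-2, 4, 4); ‖c_1‖ = 6.0000, so e_1 = (-0.3333, 0.6667, 0.6667).
e_1·c_2 = (-0.3333)·4 + 0.6667·1 + 0.6667·(-2) = -2.0000.
u_2 = c_2 + 2.0000·e_1 = (3.3333, 2.3333, -0.6667).
‖u_2‖ = 4.1231, so e_2 = (0.8085, 0.5659, -0.1617).
e_1·c_3 = (-0.3333)·3 + 0.6667·4 + 0.6667·2 = 3.0000; e_2·c_3 = 0.8085·3 + 0.5659·4 + (-0.1617)·2 = 4.3656.
u_3 = c_3 − 3.0000·e_1 − 4.3656·e_2 = (0.4706, -0.4706, 0.7059).
‖u_3‖ = 0.9701, so e_3 = (0.4851, -0.4851, 0.7276).

Q = [[-0.3333, 0.8085, 0.4851], [0.6667, 0.5659, -0.4851], [0.6667, -0.1617, 0.7276]], R = [[6.0000, -2.0000, 3.0000], [0.0000, 4.1231, 4.3656], [0.0000, 0.0000, 0.9701]]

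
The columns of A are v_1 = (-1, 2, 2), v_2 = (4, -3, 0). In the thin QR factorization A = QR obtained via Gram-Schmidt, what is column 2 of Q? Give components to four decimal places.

v_1 = (-1, 2, 2); ‖v_1‖ = 3.0000, so q_1 = (-0.3333, 0.6667, 0.6667).
q_1·v_2 = (-0.3333)·4 + 0.6667·(-3) + 0.6667·0 = -3.3333.
u_2 = v_2 + 3.3333·q_1 = (2.8889, -0.7778, 2.2222).
‖u_2‖ = 3.7268, so q_2 = (0.7752, -0.2087, 0.5963).

q_2 = (0.7752, -0.2087, 0.5963)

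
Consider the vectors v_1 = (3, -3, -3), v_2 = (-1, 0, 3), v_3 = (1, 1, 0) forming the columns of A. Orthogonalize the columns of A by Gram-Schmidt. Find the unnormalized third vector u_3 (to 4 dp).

u_3 = (1.0714, 0.7143, 0.3571)

v_1 = (3, -3, -3); ‖v_1‖ = 5.1962, so e_1 = (0.5774, -0.5774, -0.5774).
e_1·v_2 = 0.5774·(-1) + (-0.5774)·0 + (-0.5774)·3 = -2.3094.
u_2 = v_2 + 2.3094·e_1 = (0.3333, -1.3333, 1.6667).
‖u_2‖ = 2.1602, so e_2 = (0.1543, -0.6172, 0.7715).
e_1·v_3 = 0.5774·1 + (-0.5774)·1 + (-0.5774)·0 = 0.0000; e_2·v_3 = 0.1543·1 + (-0.6172)·1 + 0.7715·0 = -0.4629.
u_3 = v_3 + 0.0000·e_1 + 0.4629·e_2 = (1.0714, 0.7143, 0.3571).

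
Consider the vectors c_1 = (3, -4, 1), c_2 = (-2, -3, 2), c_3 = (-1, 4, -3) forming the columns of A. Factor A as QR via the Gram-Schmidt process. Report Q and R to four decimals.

c_1 = (3, -4, 1); ‖c_1‖ = 5.0990, so e_1 = (0.5883, -0.7845, 0.1961).
e_1·c_2 = 0.5883·(-2) + (-0.7845)·(-3) + 0.1961·2 = 1.5689.
u_2 = c_2 − 1.5689·e_1 = (-2.9231, -1.7692, 1.6923).
‖u_2‖ = 3.8129, so e_2 = (-0.7666, -0.4640, 0.4438).
e_1·c_3 = 0.5883·(-1) + (-0.7845)·4 + 0.1961·(-3) = -4.3146; e_2·c_3 = (-0.7666)·(-1) + (-0.4640)·4 + 0.4438·(-3) = -2.4209.
u_3 = c_3 + 4.3146·e_1 + 2.4209·e_2 = (-0.3175, -0.5079, -1.0794).
‖u_3‖ = 1.2344, so e_3 = (-0.2572, -0.4115, -0.8744).

Q = [[0.5883, -0.7666, -0.2572], [-0.7845, -0.4640, -0.4115], [0.1961, 0.4438, -0.8744]], R = [[5.0990, 1.5689, -4.3146], [0.0000, 3.8129, -2.4209], [0.0000, 0.0000, 1.2344]]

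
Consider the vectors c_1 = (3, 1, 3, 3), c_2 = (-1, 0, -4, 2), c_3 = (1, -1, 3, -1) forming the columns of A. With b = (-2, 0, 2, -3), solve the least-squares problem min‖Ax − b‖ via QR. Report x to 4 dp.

c_1 = (3, 1, 3, 3); ‖c_1‖ = 5.2915, so e_1 = (0.5669, 0.1890, 0.5669, 0.5669).
e_1·c_2 = 0.5669·(-1) + 0.1890·0 + 0.5669·(-4) + 0.5669·2 = -1.7008.
u_2 = c_2 + 1.7008·e_1 = (-0.0357, 0.3214, -3.0357, 2.9643).
‖u_2‖ = 4.2552, so e_2 = (-0.0084, 0.0755, -0.7134, 0.6966).
e_1·c_3 = 0.5669·1 + 0.1890·(-1) + 0.5669·3 + 0.5669·(-1) = 1.5119; e_2·c_3 = (-0.0084)·1 + 0.0755·(-1) + (-0.7134)·3 + 0.6966·(-1) = -2.9208.
u_3 = c_3 − 1.5119·e_1 + 2.9208·e_2 = (0.1183, -1.0651, 0.0592, 0.1775).
‖u_3‖ = 1.0879, so e_3 = (0.1088, -0.9791, 0.0544, 0.1632).
Qᵀb = (-1.7008, -3.4999, -0.5983).
Back-substitute: x_3 = -0.5983/1.0879 = -0.5500.
x_2 = (-3.4999 + 2.9208·(-0.5500))/4.2552 = -1.2000.
x_1 = (-1.7008 + 1.7008·(-1.2000) − 1.5119·(-0.5500))/5.2915 = -0.5500.

x = (-0.5500, -1.2000, -0.5500)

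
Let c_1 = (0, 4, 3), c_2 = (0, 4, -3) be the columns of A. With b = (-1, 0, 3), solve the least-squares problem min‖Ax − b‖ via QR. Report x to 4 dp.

c_1 = (0, 4, 3); ‖c_1‖ = 5.0000, so e_1 = (0.0000, 0.8000, 0.6000).
e_1·c_2 = 0.0000·0 + 0.8000·4 + 0.6000·(-3) = 1.4000.
u_2 = c_2 − 1.4000·e_1 = (0.0000, 2.8800, -3.8400).
‖u_2‖ = 4.8000, so e_2 = (0.0000, 0.6000, -0.8000).
Qᵀb = (1.8000, -2.4000).
Back-substitute: x_2 = -2.4000/4.8000 = -0.5000.
x_1 = (1.8000 − 1.4000·(-0.5000))/5.0000 = 0.5000.

x = (0.5000, -0.5000)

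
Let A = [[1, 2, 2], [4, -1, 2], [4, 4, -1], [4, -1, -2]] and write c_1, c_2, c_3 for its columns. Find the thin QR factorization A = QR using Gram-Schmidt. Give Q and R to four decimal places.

q_1 = c_1/‖c_1‖ = (1, 4, 4, 4)/7.0000 = (0.1429, 0.5714, 0.5714, 0.5714).
r_{12} = q_1·c_2 = 1.4286.
u_2 = c_2 − 1.4286·q_1 = (1.7959, -1.8163, 3.1837, -1.8163).
‖u_2‖ = 4.4676, so q_2 = (0.4020, -0.4066, 0.7126, -0.4066).
r_{13} = q_1·c_3 = -0.2857; r_{23} = q_2·c_3 = 0.0914.
u_3 = c_3 + 0.2857·q_1 − 0.0914·q_2 = (2.0041, 2.2004, -0.9018, -1.7996).
‖u_3‖ = 3.5931, so q_3 = (0.5578, 0.6124, -0.2510, -0.5009).

Q = [[0.1429, 0.4020, 0.5578], [0.5714, -0.4066, 0.6124], [0.5714, 0.7126, -0.2510], [0.5714, -0.4066, -0.5009]], R = [[7.0000, 1.4286, -0.2857], [0.0000, 4.4676, 0.0914], [0.0000, 0.0000, 3.5931]]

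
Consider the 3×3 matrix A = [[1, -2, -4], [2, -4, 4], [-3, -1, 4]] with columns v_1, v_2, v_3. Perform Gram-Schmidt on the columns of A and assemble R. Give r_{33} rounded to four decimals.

v_1 = (1, 2, -3); ‖v_1‖ = 3.7417, so q_1 = (0.2673, 0.5345, -0.8018).
q_1·v_2 = 0.2673·(-2) + 0.5345·(-4) + (-0.8018)·(-1) = -1.8708.
u_2 = v_2 + 1.8708·q_1 = (-1.5000, -3.0000, -2.5000).
‖u_2‖ = 4.1833, so q_2 = (-0.3586, -0.7171, -0.5976).
q_1·v_3 = 0.2673·(-4) + 0.5345·4 + (-0.8018)·4 = -2.1381; q_2·v_3 = (-0.3586)·(-4) + (-0.7171)·4 + (-0.5976)·4 = -3.8247.
u_3 = v_3 + 2.1381·q_1 + 3.8247·q_2 = (-4.8000, 2.4000, 0.0000).
r_{33} = ‖u_3‖ = 5.3666.

r_{33} = 5.3666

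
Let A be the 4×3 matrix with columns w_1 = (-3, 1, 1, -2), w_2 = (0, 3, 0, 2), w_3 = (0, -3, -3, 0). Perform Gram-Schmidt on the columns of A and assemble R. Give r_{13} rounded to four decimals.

r_{13} = -1.5492

w_1 = (-3, 1, 1, -2); ‖w_1‖ = 3.8730, so e_1 = (-0.7746, 0.2582, 0.2582, -0.5164).
r_{13} = e_1·w_3 = -1.5492.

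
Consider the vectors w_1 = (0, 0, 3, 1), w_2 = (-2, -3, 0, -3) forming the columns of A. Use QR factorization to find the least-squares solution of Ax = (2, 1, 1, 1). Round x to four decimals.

w_1 = (0, 0, 3, 1); ‖w_1‖ = 3.1623, so q_1 = (0.0000, 0.0000, 0.9487, 0.3162).
q_1·w_2 = 0.0000·(-2) + 0.0000·(-3) + 0.9487·0 + 0.3162·(-3) = -0.9487.
u_2 = w_2 + 0.9487·q_1 = (-2.0000, -3.0000, 0.9000, -2.7000).
‖u_2‖ = 4.5935, so q_2 = (-0.4354, -0.6531, 0.1959, -0.5878).
Qᵀb = (1.2649, -1.9158).
Back-substitute: x_2 = -1.9158/4.5935 = -0.4171.
x_1 = (1.2649 + 0.9487·(-0.4171))/3.1623 = 0.2749.

x = (0.2749, -0.4171)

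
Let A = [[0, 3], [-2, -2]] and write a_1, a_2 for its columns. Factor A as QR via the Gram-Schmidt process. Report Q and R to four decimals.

e_1 = a_1/‖a_1‖ = (0, -2)/2.0000 = (0.0000, -1.0000).
r_{12} = e_1·a_2 = 2.0000.
u_2 = a_2 − 2.0000·e_1 = (3.0000, 0.0000).
‖u_2‖ = 3.0000, so e_2 = (1.0000, 0.0000).

Q = [[0.0000, 1.0000], [-1.0000, 0.0000]], R = [[2.0000, 2.0000], [0.0000, 3.0000]]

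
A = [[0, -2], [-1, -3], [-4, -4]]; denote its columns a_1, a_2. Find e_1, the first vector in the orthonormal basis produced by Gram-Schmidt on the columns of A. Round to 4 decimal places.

e_1 = (0.0000, -0.2425, -0.9701)

e_1 = a_1/‖a_1‖ = (0, -1, -4)/4.1231 = (0.0000, -0.2425, -0.9701).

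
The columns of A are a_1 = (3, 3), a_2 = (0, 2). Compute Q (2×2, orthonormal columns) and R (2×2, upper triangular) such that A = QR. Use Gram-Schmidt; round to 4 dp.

Q = [[0.7071, -0.7071], [0.7071, 0.7071]], R = [[4.2426, 1.4142], [0.0000, 1.4142]]

a_1 = (3, 3); ‖a_1‖ = 4.2426, so q_1 = (0.7071, 0.7071).
q_1·a_2 = 0.7071·0 + 0.7071·2 = 1.4142.
u_2 = a_2 − 1.4142·q_1 = (-1.0000, 1.0000).
‖u_2‖ = 1.4142, so q_2 = (-0.7071, 0.7071).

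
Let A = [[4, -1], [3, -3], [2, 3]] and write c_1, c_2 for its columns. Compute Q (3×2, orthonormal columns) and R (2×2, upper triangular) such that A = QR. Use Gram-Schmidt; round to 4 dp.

c_1 = (4, 3, 2); ‖c_1‖ = 5.3852, so e_1 = (0.7428, 0.5571, 0.3714).
e_1·c_2 = 0.7428·(-1) + 0.5571·(-3) + 0.3714·3 = -1.2999.
u_2 = c_2 + 1.2999·e_1 = (-0.0345, -2.2759, 3.4828).
‖u_2‖ = 4.1606, so e_2 = (-0.0083, -0.5470, 0.8371).

Q = [[0.7428, -0.0083], [0.5571, -0.5470], [0.3714, 0.8371]], R = [[5.3852, -1.2999], [0.0000, 4.1606]]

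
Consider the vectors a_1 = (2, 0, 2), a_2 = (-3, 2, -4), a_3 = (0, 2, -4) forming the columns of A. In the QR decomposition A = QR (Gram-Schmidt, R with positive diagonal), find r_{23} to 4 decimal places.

r_{23} = 2.8284

a_1 = (2, 0, 2); ‖a_1‖ = 2.8284, so q_1 = (0.7071, 0.0000, 0.7071).
q_1·a_2 = 0.7071·(-3) + 0.0000·2 + 0.7071·(-4) = -4.9497.
u_2 = a_2 + 4.9497·q_1 = (0.5000, 2.0000, -0.5000).
‖u_2‖ = 2.1213, so q_2 = (0.2357, 0.9428, -0.2357).
r_{23} = q_2·a_3 = 2.8284.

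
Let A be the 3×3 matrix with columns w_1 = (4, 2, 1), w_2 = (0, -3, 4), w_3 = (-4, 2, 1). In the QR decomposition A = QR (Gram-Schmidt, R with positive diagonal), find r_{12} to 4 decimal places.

e_1 = w_1/‖w_1‖ = (4, 2, 1)/4.5826 = (0.8729, 0.4364, 0.2182).
r_{12} = e_1·w_2 = -0.4364.

r_{12} = -0.4364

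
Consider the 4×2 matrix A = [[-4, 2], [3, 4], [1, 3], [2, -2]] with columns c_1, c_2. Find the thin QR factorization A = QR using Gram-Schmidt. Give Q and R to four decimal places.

c_1 = (-4, 3, 1, 2); ‖c_1‖ = 5.4772, so q_1 = (-0.7303, 0.5477, 0.1826, 0.3651).
q_1·c_2 = (-0.7303)·2 + 0.5477·4 + 0.1826·3 + 0.3651·(-2) = 0.5477.
u_2 = c_2 − 0.5477·q_1 = (2.4000, 3.7000, 2.9000, -2.2000).
‖u_2‖ = 5.7184, so q_2 = (0.4197, 0.6470, 0.5071, -0.3847).

Q = [[-0.7303, 0.4197], [0.5477, 0.6470], [0.1826, 0.5071], [0.3651, -0.3847]], R = [[5.4772, 0.5477], [0.0000, 5.7184]]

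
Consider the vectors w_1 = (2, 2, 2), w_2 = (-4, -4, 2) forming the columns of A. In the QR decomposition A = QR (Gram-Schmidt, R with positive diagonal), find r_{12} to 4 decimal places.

r_{12} = -3.4641

w_1 = (2, 2, 2); ‖w_1‖ = 3.4641, so e_1 = (0.5774, 0.5774, 0.5774).
r_{12} = e_1·w_2 = -3.4641.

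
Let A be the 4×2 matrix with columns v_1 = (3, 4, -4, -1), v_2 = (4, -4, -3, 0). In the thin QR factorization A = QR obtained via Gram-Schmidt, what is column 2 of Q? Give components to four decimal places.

v_1 = (3, 4, -4, -1); ‖v_1‖ = 6.4807, so e_1 = (0.4629, 0.6172, -0.6172, -0.1543).
e_1·v_2 = 0.4629·4 + 0.6172·(-4) + (-0.6172)·(-3) + (-0.1543)·0 = 1.2344.
u_2 = v_2 − 1.2344·e_1 = (3.4286, -4.7619, -2.2381, 0.1905).
‖u_2‖ = 6.2830, so e_2 = (0.5457, -0.7579, -0.3562, 0.0303).

e_2 = (0.5457, -0.7579, -0.3562, 0.0303)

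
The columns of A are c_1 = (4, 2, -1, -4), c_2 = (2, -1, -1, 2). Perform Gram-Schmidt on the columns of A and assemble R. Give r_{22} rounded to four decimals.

c_1 = (4, 2, -1, -4); ‖c_1‖ = 6.0828, so q_1 = (0.6576, 0.3288, -0.1644, -0.6576).
q_1·c_2 = 0.6576·2 + 0.3288·(-1) + (-0.1644)·(-1) + (-0.6576)·2 = -0.1644.
u_2 = c_2 + 0.1644·q_1 = (2.1081, -0.9459, -1.0270, 1.8919).
r_{22} = ‖u_2‖ = 3.1580.

r_{22} = 3.1580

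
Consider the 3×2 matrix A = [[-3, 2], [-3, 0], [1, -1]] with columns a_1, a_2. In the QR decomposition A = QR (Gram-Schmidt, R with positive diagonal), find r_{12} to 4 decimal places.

r_{12} = -1.6059

a_1 = (-3, -3, 1); ‖a_1‖ = 4.3589, so q_1 = (-0.6882, -0.6882, 0.2294).
r_{12} = q_1·a_2 = -1.6059.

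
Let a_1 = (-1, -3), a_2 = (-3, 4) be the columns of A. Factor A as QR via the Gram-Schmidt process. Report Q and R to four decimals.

Q = [[-0.3162, -0.9487], [-0.9487, 0.3162]], R = [[3.1623, -2.8460], [0.0000, 4.1110]]

a_1 = (-1, -3); ‖a_1‖ = 3.1623, so e_1 = (-0.3162, -0.9487).
e_1·a_2 = (-0.3162)·(-3) + (-0.9487)·4 = -2.8460.
u_2 = a_2 + 2.8460·e_1 = (-3.9000, 1.3000).
‖u_2‖ = 4.1110, so e_2 = (-0.9487, 0.3162).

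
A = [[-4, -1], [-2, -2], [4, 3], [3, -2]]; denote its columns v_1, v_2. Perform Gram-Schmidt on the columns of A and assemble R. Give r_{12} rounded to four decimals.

r_{12} = 2.0870

v_1 = (-4, -2, 4, 3); ‖v_1‖ = 6.7082, so q_1 = (-0.5963, -0.2981, 0.5963, 0.4472).
r_{12} = q_1·v_2 = 2.0870.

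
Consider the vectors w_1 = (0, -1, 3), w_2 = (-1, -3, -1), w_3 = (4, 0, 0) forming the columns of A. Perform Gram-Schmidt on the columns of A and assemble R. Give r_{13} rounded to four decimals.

w_1 = (0, -1, 3); ‖w_1‖ = 3.1623, so e_1 = (0.0000, -0.3162, 0.9487).
r_{13} = e_1·w_3 = 0.0000.

r_{13} = 0.0000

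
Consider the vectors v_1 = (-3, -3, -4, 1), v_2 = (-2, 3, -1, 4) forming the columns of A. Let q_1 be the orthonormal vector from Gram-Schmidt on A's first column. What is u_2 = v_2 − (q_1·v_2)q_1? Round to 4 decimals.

v_1 = (-3, -3, -4, 1); ‖v_1‖ = 5.9161, so q_1 = (-0.5071, -0.5071, -0.6761, 0.1690).
q_1·v_2 = (-0.5071)·(-2) + (-0.5071)·3 + (-0.6761)·(-1) + 0.1690·4 = 0.8452.
u_2 = v_2 − 0.8452·q_1 = (-1.5714, 3.4286, -0.4286, 3.8571).

u_2 = (-1.5714, 3.4286, -0.4286, 3.8571)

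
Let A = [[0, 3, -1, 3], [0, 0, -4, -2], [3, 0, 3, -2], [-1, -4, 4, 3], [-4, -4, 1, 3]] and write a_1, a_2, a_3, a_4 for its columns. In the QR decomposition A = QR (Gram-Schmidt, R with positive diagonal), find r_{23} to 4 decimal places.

r_{23} = -4.6964

q_1 = a_1/‖a_1‖ = (0, 0, 3, -1, -4)/5.0990 = (0.0000, 0.0000, 0.5883, -0.1961, -0.7845).
r_{12} = q_1·a_2 = 3.9223.
u_2 = a_2 − 3.9223·q_1 = (3.0000, 0.0000, -2.3077, -3.2308, -0.9231).
‖u_2‖ = 5.0612, so q_2 = (0.5927, 0.0000, -0.4560, -0.6383, -0.1824).
r_{23} = q_2·a_3 = -4.6964.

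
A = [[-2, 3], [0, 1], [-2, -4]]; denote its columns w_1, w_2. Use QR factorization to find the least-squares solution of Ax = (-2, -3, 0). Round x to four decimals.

x = (0.5980, -0.3922)

w_1 = (-2, 0, -2); ‖w_1‖ = 2.8284, so e_1 = (-0.7071, 0.0000, -0.7071).
e_1·w_2 = (-0.7071)·3 + 0.0000·1 + (-0.7071)·(-4) = 0.7071.
u_2 = w_2 − 0.7071·e_1 = (3.5000, 1.0000, -3.5000).
‖u_2‖ = 5.0498, so e_2 = (0.6931, 0.1980, -0.6931).
Qᵀb = (1.4142, -1.9803).
Back-substitute: x_2 = -1.9803/5.0498 = -0.3922.
x_1 = (1.4142 − 0.7071·(-0.3922))/2.8284 = 0.5980.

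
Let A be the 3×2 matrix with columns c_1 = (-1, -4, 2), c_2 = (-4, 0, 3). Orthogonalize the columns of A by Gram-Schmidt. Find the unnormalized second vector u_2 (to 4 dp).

c_1 = (-1, -4, 2); ‖c_1‖ = 4.5826, so q_1 = (-0.2182, -0.8729, 0.4364).
q_1·c_2 = (-0.2182)·(-4) + (-0.8729)·0 + 0.4364·3 = 2.1822.
u_2 = c_2 − 2.1822·q_1 = (-3.5238, 1.9048, 2.0476).

u_2 = (-3.5238, 1.9048, 2.0476)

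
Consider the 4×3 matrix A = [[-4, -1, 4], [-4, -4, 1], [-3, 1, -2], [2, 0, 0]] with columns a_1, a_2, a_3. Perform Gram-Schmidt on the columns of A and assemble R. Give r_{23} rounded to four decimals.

a_1 = (-4, -4, -3, 2); ‖a_1‖ = 6.7082, so q_1 = (-0.5963, -0.5963, -0.4472, 0.2981).
q_1·a_2 = (-0.5963)·(-1) + (-0.5963)·(-4) + (-0.4472)·1 + 0.2981·0 = 2.5342.
u_2 = a_2 − 2.5342·q_1 = (0.5111, -2.4889, 2.1333, -0.7556).
‖u_2‖ = 3.4026, so q_2 = (0.1502, -0.7315, 0.6270, -0.2221).
r_{23} = q_2·a_3 = -1.3846.

r_{23} = -1.3846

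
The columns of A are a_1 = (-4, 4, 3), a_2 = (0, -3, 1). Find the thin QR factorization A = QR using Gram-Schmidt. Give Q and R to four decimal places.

Q = [[-0.6247, -0.3100], [0.6247, -0.7491], [0.4685, 0.5855]], R = [[6.4031, -1.4056], [0.0000, 2.8327]]

a_1 = (-4, 4, 3); ‖a_1‖ = 6.4031, so q_1 = (-0.6247, 0.6247, 0.4685).
q_1·a_2 = (-0.6247)·0 + 0.6247·(-3) + 0.4685·1 = -1.4056.
u_2 = a_2 + 1.4056·q_1 = (-0.8780, -2.1220, 1.6585).
‖u_2‖ = 2.8327, so q_2 = (-0.3100, -0.7491, 0.5855).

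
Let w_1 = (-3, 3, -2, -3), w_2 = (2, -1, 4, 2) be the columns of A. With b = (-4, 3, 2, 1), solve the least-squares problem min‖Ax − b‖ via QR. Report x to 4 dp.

w_1 = (-3, 3, -2, -3); ‖w_1‖ = 5.5678, so e_1 = (-0.5388, 0.5388, -0.3592, -0.5388).
e_1·w_2 = (-0.5388)·2 + 0.5388·(-1) + (-0.3592)·4 + (-0.5388)·2 = -4.1309.
u_2 = w_2 + 4.1309·e_1 = (-0.2258, 1.2258, 2.5161, -0.2258).
‖u_2‖ = 2.8170, so e_2 = (-0.0802, 0.4351, 0.8932, -0.0802).
Qᵀb = (2.5145, 3.3323).
Back-substitute: x_2 = 3.3323/2.8170 = 1.1829.
x_1 = (2.5145 + 4.1309·1.1829)/5.5678 = 1.3293.

x = (1.3293, 1.1829)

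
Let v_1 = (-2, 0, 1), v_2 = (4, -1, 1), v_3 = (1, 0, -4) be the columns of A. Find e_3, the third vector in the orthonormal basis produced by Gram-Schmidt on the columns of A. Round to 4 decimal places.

e_3 = (-0.1562, -0.9370, -0.3123)

v_1 = (-2, 0, 1); ‖v_1‖ = 2.2361, so e_1 = (-0.8944, 0.0000, 0.4472).
e_1·v_2 = (-0.8944)·4 + 0.0000·(-1) + 0.4472·1 = -3.1305.
u_2 = v_2 + 3.1305·e_1 = (1.2000, -1.0000, 2.4000).
‖u_2‖ = 2.8636, so e_2 = (0.4191, -0.3492, 0.8381).
e_1·v_3 = (-0.8944)·1 + 0.0000·0 + 0.4472·(-4) = -2.6833; e_2·v_3 = 0.4191·1 + (-0.3492)·0 + 0.8381·(-4) = -2.9334.
u_3 = v_3 + 2.6833·e_1 + 2.9334·e_2 = (-0.1707, -1.0244, -0.3415).
‖u_3‖ = 1.0932, so e_3 = (-0.1562, -0.9370, -0.3123).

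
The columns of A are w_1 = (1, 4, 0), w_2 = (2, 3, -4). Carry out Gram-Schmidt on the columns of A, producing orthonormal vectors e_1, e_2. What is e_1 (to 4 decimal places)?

w_1 = (1, 4, 0); ‖w_1‖ = 4.1231, so e_1 = (0.2425, 0.9701, 0.0000).

e_1 = (0.2425, 0.9701, 0.0000)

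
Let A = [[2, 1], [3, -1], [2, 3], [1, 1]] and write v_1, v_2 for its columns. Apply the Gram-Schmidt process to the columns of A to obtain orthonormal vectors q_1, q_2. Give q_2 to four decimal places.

q_2 = (0.1054, -0.6325, 0.7379, 0.2108)

v_1 = (2, 3, 2, 1); ‖v_1‖ = 4.2426, so q_1 = (0.4714, 0.7071, 0.4714, 0.2357).
q_1·v_2 = 0.4714·1 + 0.7071·(-1) + 0.4714·3 + 0.2357·1 = 1.4142.
u_2 = v_2 − 1.4142·q_1 = (0.3333, -2.0000, 2.3333, 0.6667).
‖u_2‖ = 3.1623, so q_2 = (0.1054, -0.6325, 0.7379, 0.2108).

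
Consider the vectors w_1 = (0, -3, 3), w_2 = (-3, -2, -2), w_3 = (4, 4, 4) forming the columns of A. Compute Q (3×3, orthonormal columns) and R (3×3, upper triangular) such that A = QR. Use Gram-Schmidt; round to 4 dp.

Q = [[0.0000, -0.7276, -0.6860], [-0.7071, -0.4851, 0.5145], [0.7071, -0.4851, 0.5145]], R = [[4.2426, 0.0000, 0.0000], [0.0000, 4.1231, -6.7910], [0.0000, 0.0000, 1.3720]]

e_1 = w_1/‖w_1‖ = (0, -3, 3)/4.2426 = (0.0000, -0.7071, 0.7071).
r_{12} = e_1·w_2 = 0.0000.
u_2 = w_2 + 0.0000·e_1 = (-3.0000, -2.0000, -2.0000).
‖u_2‖ = 4.1231, so e_2 = (-0.7276, -0.4851, -0.4851).
r_{13} = e_1·w_3 = 0.0000; r_{23} = e_2·w_3 = -6.7910.
u_3 = w_3 + 0.0000·e_1 + 6.7910·e_2 = (-0.9412, 0.7059, 0.7059).
‖u_3‖ = 1.3720, so e_3 = (-0.6860, 0.5145, 0.5145).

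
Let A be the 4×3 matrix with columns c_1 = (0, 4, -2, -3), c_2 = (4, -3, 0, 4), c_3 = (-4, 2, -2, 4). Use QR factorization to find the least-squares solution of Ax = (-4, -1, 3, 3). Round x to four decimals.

x = (-1.2164, -0.6781, 0.3983)

c_1 = (0, 4, -2, -3); ‖c_1‖ = 5.3852, so q_1 = (0.0000, 0.7428, -0.3714, -0.5571).
q_1·c_2 = 0.0000·4 + 0.7428·(-3) + (-0.3714)·0 + (-0.5571)·4 = -4.4567.
u_2 = c_2 + 4.4567·q_1 = (4.0000, 0.3103, -1.6552, 1.5172).
‖u_2‖ = 4.5976, so q_2 = (0.8700, 0.0675, -0.3600, 0.3300).
q_1·c_3 = 0.0000·(-4) + 0.7428·2 + (-0.3714)·(-2) + (-0.5571)·4 = 0.0000; q_2·c_3 = 0.8700·(-4) + 0.0675·2 + (-0.3600)·(-2) + 0.3300·4 = -1.3050.
u_3 = c_3 + 0.0000·q_1 + 1.3050·q_2 = (-2.8646, 2.0881, -2.4698, 4.4307).
‖u_3‖ = 6.1884, so q_3 = (-0.4629, 0.3374, -0.3991, 0.7160).
Qᵀb = (-3.5282, -3.6376, 2.4647).
Back-substitute: x_3 = 2.4647/6.1884 = 0.3983.
x_2 = (-3.6376 + 1.3050·0.3983)/4.5976 = -0.6781.
x_1 = (-3.5282 + 4.4567·(-0.6781) + 0.0000·0.3983)/5.3852 = -1.2164.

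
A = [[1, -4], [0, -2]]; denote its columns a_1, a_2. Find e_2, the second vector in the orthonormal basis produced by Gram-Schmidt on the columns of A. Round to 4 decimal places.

e_2 = (0.0000, -1.0000)

e_1 = a_1/‖a_1‖ = (1, 0)/1.0000 = (1.0000, 0.0000).
r_{12} = e_1·a_2 = -4.0000.
u_2 = a_2 + 4.0000·e_1 = (0.0000, -2.0000).
‖u_2‖ = 2.0000, so e_2 = (0.0000, -1.0000).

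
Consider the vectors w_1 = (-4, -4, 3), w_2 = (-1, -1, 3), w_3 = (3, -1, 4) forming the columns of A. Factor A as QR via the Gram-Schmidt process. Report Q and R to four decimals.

Q = [[-0.6247, 0.3313, 0.7071], [-0.6247, 0.3313, -0.7071], [0.4685, 0.8835, 0.0000]], R = [[6.4031, 2.6550, 0.6247], [0.0000, 1.9878, 4.1964], [0.0000, 0.0000, 2.8284]]

w_1 = (-4, -4, 3); ‖w_1‖ = 6.4031, so e_1 = (-0.6247, -0.6247, 0.4685).
e_1·w_2 = (-0.6247)·(-1) + (-0.6247)·(-1) + 0.4685·3 = 2.6550.
u_2 = w_2 − 2.6550·e_1 = (0.6585, 0.6585, 1.7561).
‖u_2‖ = 1.9878, so e_2 = (0.3313, 0.3313, 0.8835).
e_1·w_3 = (-0.6247)·3 + (-0.6247)·(-1) + 0.4685·4 = 0.6247; e_2·w_3 = 0.3313·3 + 0.3313·(-1) + 0.8835·4 = 4.1964.
u_3 = w_3 − 0.6247·e_1 − 4.1964·e_2 = (2.0000, -2.0000, 0.0000).
‖u_3‖ = 2.8284, so e_3 = (0.7071, -0.7071, 0.0000).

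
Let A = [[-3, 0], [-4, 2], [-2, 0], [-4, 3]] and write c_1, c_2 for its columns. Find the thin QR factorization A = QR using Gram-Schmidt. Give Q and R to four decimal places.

q_1 = c_1/‖c_1‖ = (-3, -4, -2, -4)/6.7082 = (-0.4472, -0.5963, -0.2981, -0.5963).
r_{12} = q_1·c_2 = -2.9814.
u_2 = c_2 + 2.9814·q_1 = (-1.3333, 0.2222, -0.8889, 1.2222).
‖u_2‖ = 2.0276, so q_2 = (-0.6576, 0.1096, -0.4384, 0.6028).

Q = [[-0.4472, -0.6576], [-0.5963, 0.1096], [-0.2981, -0.4384], [-0.5963, 0.6028]], R = [[6.7082, -2.9814], [0.0000, 2.0276]]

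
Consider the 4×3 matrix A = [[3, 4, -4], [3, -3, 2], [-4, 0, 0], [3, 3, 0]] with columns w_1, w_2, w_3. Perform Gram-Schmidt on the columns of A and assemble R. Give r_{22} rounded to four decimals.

r_{22} = 5.5363

w_1 = (3, 3, -4, 3); ‖w_1‖ = 6.5574, so q_1 = (0.4575, 0.4575, -0.6100, 0.4575).
q_1·w_2 = 0.4575·4 + 0.4575·(-3) + (-0.6100)·0 + 0.4575·3 = 1.8300.
u_2 = w_2 − 1.8300·q_1 = (3.1628, -3.8372, 1.1163, 2.1628).
r_{22} = ‖u_2‖ = 5.5363.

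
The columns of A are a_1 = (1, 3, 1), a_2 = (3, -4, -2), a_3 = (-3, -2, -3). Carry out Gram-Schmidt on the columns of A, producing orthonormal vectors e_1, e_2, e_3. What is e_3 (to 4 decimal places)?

a_1 = (1, 3, 1); ‖a_1‖ = 3.3166, so e_1 = (0.3015, 0.9045, 0.3015).
e_1·a_2 = 0.3015·3 + 0.9045·(-4) + 0.3015·(-2) = -3.3166.
u_2 = a_2 + 3.3166·e_1 = (4.0000, -1.0000, -1.0000).
‖u_2‖ = 4.2426, so e_2 = (0.9428, -0.2357, -0.2357).
e_1·a_3 = 0.3015·(-3) + 0.9045·(-2) + 0.3015·(-3) = -3.6181; e_2·a_3 = 0.9428·(-3) + (-0.2357)·(-2) + (-0.2357)·(-3) = -1.6499.
u_3 = a_3 + 3.6181·e_1 + 1.6499·e_2 = (-0.3535, 0.8838, -2.2980).
‖u_3‖ = 2.4873, so e_3 = (-0.1421, 0.3553, -0.9239).

e_3 = (-0.1421, 0.3553, -0.9239)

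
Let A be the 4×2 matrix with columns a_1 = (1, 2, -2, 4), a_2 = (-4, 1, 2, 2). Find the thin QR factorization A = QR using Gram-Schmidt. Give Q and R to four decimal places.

e_1 = a_1/‖a_1‖ = (1, 2, -2, 4)/5.0000 = (0.2000, 0.4000, -0.4000, 0.8000).
r_{12} = e_1·a_2 = 0.4000.
u_2 = a_2 − 0.4000·e_1 = (-4.0800, 0.8400, 2.1600, 1.6800).
‖u_2‖ = 4.9840, so e_2 = (-0.8186, 0.1685, 0.4334, 0.3371).

Q = [[0.2000, -0.8186], [0.4000, 0.1685], [-0.4000, 0.4334], [0.8000, 0.3371]], R = [[5.0000, 0.4000], [0.0000, 4.9840]]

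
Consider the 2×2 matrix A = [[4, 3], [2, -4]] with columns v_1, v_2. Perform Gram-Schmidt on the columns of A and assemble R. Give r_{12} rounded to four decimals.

v_1 = (4, 2); ‖v_1‖ = 4.4721, so e_1 = (0.8944, 0.4472).
r_{12} = e_1·v_2 = 0.8944.

r_{12} = 0.8944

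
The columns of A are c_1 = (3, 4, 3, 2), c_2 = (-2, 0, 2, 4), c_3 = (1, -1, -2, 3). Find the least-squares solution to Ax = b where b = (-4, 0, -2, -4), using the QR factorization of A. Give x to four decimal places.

c_1 = (3, 4, 3, 2); ‖c_1‖ = 6.1644, so e_1 = (0.4867, 0.6489, 0.4867, 0.3244).
e_1·c_2 = 0.4867·(-2) + 0.6489·0 + 0.4867·2 + 0.3244·4 = 1.2978.
u_2 = c_2 − 1.2978·e_1 = (-2.6316, -0.8421, 1.3684, 3.5789).
‖u_2‖ = 4.7240, so e_2 = (-0.5571, -0.1783, 0.2897, 0.7576).
e_1·c_3 = 0.4867·1 + 0.6489·(-1) + 0.4867·(-2) + 0.3244·3 = -0.1622; e_2·c_3 = (-0.5571)·1 + (-0.1783)·(-1) + 0.2897·(-2) + 0.7576·3 = 1.3147.
u_3 = c_3 + 0.1622·e_1 − 1.3147·e_2 = (1.8113, -0.6604, -2.3019, 2.0566).
‖u_3‖ = 3.6394, so e_3 = (0.4977, -0.1815, -0.6325, 0.5651).
Qᵀb = (-4.2178, -1.3815, -2.9862).
Back-substitute: x_3 = -2.9862/3.6394 = -0.8205.
x_2 = (-1.3815 − 1.3147·(-0.8205))/4.7240 = -0.0641.
x_1 = (-4.2178 − 1.2978·(-0.0641) + 0.1622·(-0.8205))/6.1644 = -0.6923.

x = (-0.6923, -0.0641, -0.8205)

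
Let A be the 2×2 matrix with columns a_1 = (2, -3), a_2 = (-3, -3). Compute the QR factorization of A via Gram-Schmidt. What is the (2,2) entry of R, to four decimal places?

a_1 = (2, -3); ‖a_1‖ = 3.6056, so q_1 = (0.5547, -0.8321).
q_1·a_2 = 0.5547·(-3) + (-0.8321)·(-3) = 0.8321.
u_2 = a_2 − 0.8321·q_1 = (-3.4615, -2.3077).
r_{22} = ‖u_2‖ = 4.1603.

r_{22} = 4.1603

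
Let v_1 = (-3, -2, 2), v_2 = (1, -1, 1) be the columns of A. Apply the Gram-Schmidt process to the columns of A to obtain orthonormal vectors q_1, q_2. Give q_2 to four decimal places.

q_1 = v_1/‖v_1‖ = (-3, -2, 2)/4.1231 = (-0.7276, -0.4851, 0.4851).
r_{12} = q_1·v_2 = 0.2425.
u_2 = v_2 − 0.2425·q_1 = (1.1765, -0.8824, 0.8824).
‖u_2‖ = 1.7150, so q_2 = (0.6860, -0.5145, 0.5145).

q_2 = (0.6860, -0.5145, 0.5145)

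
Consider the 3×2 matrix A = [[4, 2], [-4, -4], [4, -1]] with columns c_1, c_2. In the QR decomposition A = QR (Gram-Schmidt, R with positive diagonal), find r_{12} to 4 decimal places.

r_{12} = 2.8868

c_1 = (4, -4, 4); ‖c_1‖ = 6.9282, so e_1 = (0.5774, -0.5774, 0.5774).
r_{12} = e_1·c_2 = 2.8868.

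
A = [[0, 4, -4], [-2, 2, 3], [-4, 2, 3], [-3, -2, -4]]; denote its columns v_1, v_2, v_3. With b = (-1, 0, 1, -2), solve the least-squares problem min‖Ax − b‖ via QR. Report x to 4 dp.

x = (0.1457, 0.0580, 0.3128)

e_1 = v_1/‖v_1‖ = (0, -2, -4, -3)/5.3852 = (0.0000, -0.3714, -0.7428, -0.5571).
r_{12} = e_1·v_2 = -1.1142.
u_2 = v_2 + 1.1142·e_1 = (4.0000, 1.5862, 1.1724, -2.6207).
‖u_2‖ = 5.1729, so e_2 = (0.7733, 0.3066, 0.2266, -0.5066).
r_{13} = e_1·v_3 = -1.1142; r_{23} = e_2·v_3 = 0.5333.
u_3 = v_3 + 1.1142·e_1 − 0.5333·e_2 = (-4.4124, 2.4227, 2.0515, -4.3505).
‖u_3‖ = 6.9623, so e_3 = (-0.6337, 0.3480, 0.2947, -0.6249).
Qᵀb = (0.3714, 0.4666, 2.1781).
Back-substitute: x_3 = 2.1781/6.9623 = 0.3128.
x_2 = (0.4666 − 0.5333·0.3128)/5.1729 = 0.0580.
x_1 = (0.3714 + 1.1142·0.0580 + 1.1142·0.3128)/5.3852 = 0.1457.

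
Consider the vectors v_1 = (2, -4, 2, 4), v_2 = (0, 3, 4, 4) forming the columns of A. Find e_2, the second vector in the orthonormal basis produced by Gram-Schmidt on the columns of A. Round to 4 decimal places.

e_2 = (-0.0981, 0.6868, 0.5560, 0.4578)

e_1 = v_1/‖v_1‖ = (2, -4, 2, 4)/6.3246 = (0.3162, -0.6325, 0.3162, 0.6325).
r_{12} = e_1·v_2 = 1.8974.
u_2 = v_2 − 1.8974·e_1 = (-0.6000, 4.2000, 3.4000, 2.8000).
‖u_2‖ = 6.1156, so e_2 = (-0.0981, 0.6868, 0.5560, 0.4578).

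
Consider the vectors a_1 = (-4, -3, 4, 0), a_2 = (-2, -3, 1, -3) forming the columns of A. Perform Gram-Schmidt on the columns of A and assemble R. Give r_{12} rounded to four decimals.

r_{12} = 3.2796

q_1 = a_1/‖a_1‖ = (-4, -3, 4, 0)/6.4031 = (-0.6247, -0.4685, 0.6247, 0.0000).
r_{12} = q_1·a_2 = 3.2796.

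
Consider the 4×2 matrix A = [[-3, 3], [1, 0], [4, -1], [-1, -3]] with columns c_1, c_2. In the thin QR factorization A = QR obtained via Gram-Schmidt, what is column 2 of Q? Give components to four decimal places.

c_1 = (-3, 1, 4, -1); ‖c_1‖ = 5.1962, so q_1 = (-0.5774, 0.1925, 0.7698, -0.1925).
q_1·c_2 = (-0.5774)·3 + 0.1925·0 + 0.7698·(-1) + (-0.1925)·(-3) = -1.9245.
u_2 = c_2 + 1.9245·q_1 = (1.8889, 0.3704, 0.4815, -3.3704).
‖u_2‖ = 3.9110, so q_2 = (0.4830, 0.0947, 0.1231, -0.8618).

q_2 = (0.4830, 0.0947, 0.1231, -0.8618)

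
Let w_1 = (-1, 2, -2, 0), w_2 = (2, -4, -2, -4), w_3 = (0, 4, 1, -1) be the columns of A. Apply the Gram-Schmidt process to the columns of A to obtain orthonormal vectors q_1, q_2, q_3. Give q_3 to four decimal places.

q_3 = (0.3096, 0.5749, 0.4201, -0.6302)

q_1 = w_1/‖w_1‖ = (-1, 2, -2, 0)/3.0000 = (-0.3333, 0.6667, -0.6667, 0.0000).
r_{12} = q_1·w_2 = -2.0000.
u_2 = w_2 + 2.0000·q_1 = (1.3333, -2.6667, -3.3333, -4.0000).
‖u_2‖ = 6.0000, so q_2 = (0.2222, -0.4444, -0.5556, -0.6667).
r_{13} = q_1·w_3 = 2.0000; r_{23} = q_2·w_3 = -1.6667.
u_3 = w_3 − 2.0000·q_1 + 1.6667·q_2 = (1.0370, 1.9259, 1.4074, -2.1111).
‖u_3‖ = 3.3500, so q_3 = (0.3096, 0.5749, 0.4201, -0.6302).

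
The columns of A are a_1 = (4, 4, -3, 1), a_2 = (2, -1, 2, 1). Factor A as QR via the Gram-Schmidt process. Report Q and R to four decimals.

Q = [[0.6172, 0.6634], [0.6172, -0.2865], [-0.4629, 0.6106], [0.1543, 0.3241]], R = [[6.4807, -0.1543], [0.0000, 3.1585]]

a_1 = (4, 4, -3, 1); ‖a_1‖ = 6.4807, so q_1 = (0.6172, 0.6172, -0.4629, 0.1543).
q_1·a_2 = 0.6172·2 + 0.6172·(-1) + (-0.4629)·2 + 0.1543·1 = -0.1543.
u_2 = a_2 + 0.1543·q_1 = (2.0952, -0.9048, 1.9286, 1.0238).
‖u_2‖ = 3.1585, so q_2 = (0.6634, -0.2865, 0.6106, 0.3241).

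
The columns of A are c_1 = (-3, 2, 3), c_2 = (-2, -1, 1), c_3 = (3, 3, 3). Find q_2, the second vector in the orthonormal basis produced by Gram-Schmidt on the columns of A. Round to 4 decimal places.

c_1 = (-3, 2, 3); ‖c_1‖ = 4.6904, so q_1 = (-0.6396, 0.4264, 0.6396).
q_1·c_2 = (-0.6396)·(-2) + 0.4264·(-1) + 0.6396·1 = 1.4924.
u_2 = c_2 − 1.4924·q_1 = (-1.0455, -1.6364, 0.0455).
‖u_2‖ = 1.9424, so q_2 = (-0.5382, -0.8425, 0.0234).

q_2 = (-0.5382, -0.8425, 0.0234)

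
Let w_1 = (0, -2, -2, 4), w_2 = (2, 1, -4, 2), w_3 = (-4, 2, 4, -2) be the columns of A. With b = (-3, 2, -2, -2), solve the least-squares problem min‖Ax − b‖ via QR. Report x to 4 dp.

w_1 = (0, -2, -2, 4); ‖w_1‖ = 4.8990, so q_1 = (0.0000, -0.4082, -0.4082, 0.8165).
q_1·w_2 = 0.0000·2 + (-0.4082)·1 + (-0.4082)·(-4) + 0.8165·2 = 2.8577.
u_2 = w_2 − 2.8577·q_1 = (2.0000, 2.1667, -2.8333, -0.3333).
‖u_2‖ = 4.1028, so q_2 = (0.4875, 0.5281, -0.6906, -0.0812).
q_1·w_3 = 0.0000·(-4) + (-0.4082)·2 + (-0.4082)·4 + 0.8165·(-2) = -4.0825; q_2·w_3 = 0.4875·(-4) + 0.5281·2 + (-0.6906)·4 + (-0.0812)·(-2) = -3.4935.
u_3 = w_3 + 4.0825·q_1 + 3.4935·q_2 = (-2.2970, 2.1782, -0.0792, 1.0495).
‖u_3‖ = 3.3360, so q_3 = (-0.6886, 0.6529, -0.0237, 0.3146).
Qᵀb = (-1.6330, 1.1374, 2.7899).
Back-substitute: x_3 = 2.7899/3.3360 = 0.8363.
x_2 = (1.1374 + 3.4935·0.8363)/4.1028 = 0.9893.
x_1 = (-1.6330 − 2.8577·0.9893 + 4.0825·0.8363)/4.8990 = -0.2135.

x = (-0.2135, 0.9893, 0.8363)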